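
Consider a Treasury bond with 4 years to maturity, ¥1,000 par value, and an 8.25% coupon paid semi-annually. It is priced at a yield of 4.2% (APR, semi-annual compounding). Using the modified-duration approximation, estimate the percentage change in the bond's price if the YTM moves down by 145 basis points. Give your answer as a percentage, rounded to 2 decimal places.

+5.01%

Periodic yield y = 0.021. Modified duration first:
  t   CF        PV=CF/(1+0.021)^t    t·PV
  1        41.25        40.4016        40.4016
  2        41.25        39.5706        79.1412
  3        41.25        38.7567       116.2701
  4        41.25        37.9595       151.8382
  5        41.25        37.1788       185.8939
  6        41.25        36.4141       218.4846
  7        41.25        35.6651       249.6559
  8     1,041.25       881.7573     7,054.0586
  Σ                  1,147.7037     8,095.7440
P = 1,147.7037; D_Mac = 7.05386 half-year periods = 3.52693 yrs; D_mod = 3.52693/(1+0.021) = 3.45439 yrs.
ΔP/P ≈ -D_mod · Δy = -3.45439 × (-0.0145) = +0.050089 = +5.0089%.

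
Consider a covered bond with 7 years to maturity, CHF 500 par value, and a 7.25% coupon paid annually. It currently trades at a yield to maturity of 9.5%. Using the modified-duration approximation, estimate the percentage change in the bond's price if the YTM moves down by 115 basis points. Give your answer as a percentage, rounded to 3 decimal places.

+5.926%

Periodic yield y = 0.095. Modified duration first:
  t   CF        PV=CF/(1+0.095)^t    t·PV
  1        36.25        33.1050        33.1050
  2        36.25        30.2329        60.4658
  3        36.25        27.6100        82.8299
  4        36.25        25.2146       100.8583
  5        36.25        23.0270       115.1350
  6        36.25        21.0292       126.1754
  7       536.25       284.0982     1,988.6873
  Σ                    444.3169     2,507.2567
P = 444.3169; D_Mac = 5.64295 yrs; D_mod = 5.64295/(1+0.095) = 5.15338 yrs.
ΔP/P ≈ -D_mod · Δy = -5.15338 × (-0.0115) = +0.059264 = +5.9264%.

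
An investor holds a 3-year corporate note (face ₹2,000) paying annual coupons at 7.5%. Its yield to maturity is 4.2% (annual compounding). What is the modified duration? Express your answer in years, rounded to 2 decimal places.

2.69 years

Periodic yield y = 0.042. First find Macaulay duration:
  t   CF        PV=CF/(1+0.042)^t    t·PV
  1       150.00       143.9539       143.9539
  2       150.00       138.1516       276.3031
  3     2,150.00     1,900.3575     5,701.0724
  Σ                  2,182.4630     6,121.3295
P = 2,182.4630; Macaulay duration = 6,121.3295 / 2,182.4630 = 2.80478 years.
Modified duration = D_Mac / (1 + y) = 2.80478 / 1.042 = 2.69173 years.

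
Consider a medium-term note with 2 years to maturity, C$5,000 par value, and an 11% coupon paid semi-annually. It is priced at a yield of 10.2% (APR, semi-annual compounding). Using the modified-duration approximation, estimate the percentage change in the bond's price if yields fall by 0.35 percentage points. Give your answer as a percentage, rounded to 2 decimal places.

+0.62%

Periodic yield y = 0.051. Modified duration first:
  t   CF        PV=CF/(1+0.051)^t    t·PV
  1       275.00       261.6556       261.6556
  2       275.00       248.9587       497.9173
  3       275.00       236.8779       710.6337
  4     5,275.00     4,323.2624    17,293.0498
  Σ                  5,070.7546    18,763.2564
P = 5,070.7546; D_Mac = 3.70029 half-year periods = 1.85014 yrs; D_mod = 1.85014/(1+0.051) = 1.76037 yrs.
ΔP/P ≈ -D_mod · Δy = -1.76037 × (-0.0035) = +0.006161 = +0.6161%.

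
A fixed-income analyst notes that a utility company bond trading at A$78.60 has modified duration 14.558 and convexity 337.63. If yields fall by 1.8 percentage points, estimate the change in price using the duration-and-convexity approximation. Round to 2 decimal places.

Duration effect: -D_mod·Δy = -14.558 × (-0.018) = +0.262044
Convexity effect: ½·C·(Δy)² = 0.5 × 337.63 × (-0.018)² = +0.05469606
ΔP/P ≈ +0.262044 + 0.05469606 = +0.31674006
ΔP ≈ 78.60 × (+0.31674006) = +24.895768716.

+A$24.90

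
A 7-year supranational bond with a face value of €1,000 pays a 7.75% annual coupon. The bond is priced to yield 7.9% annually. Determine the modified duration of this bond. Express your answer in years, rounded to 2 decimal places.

5.24 years

Periodic yield y = 0.079. First find Macaulay duration:
  t   CF        PV=CF/(1+0.079)^t    t·PV
  1        77.50        71.8258        71.8258
  2        77.50        66.5670       133.1339
  3        77.50        61.6932       185.0796
  4        77.50        57.1763       228.7051
  5        77.50        52.9901       264.9503
  6        77.50        49.1104       294.6621
  7     1,077.50       632.8010     4,429.6071
  Σ                    992.1637     5,607.9640
P = 992.1637; Macaulay duration = 5,607.9640 / 992.1637 = 5.65226 years.
Modified duration = D_Mac / (1 + y) = 5.65226 / 1.079 = 5.23842 years.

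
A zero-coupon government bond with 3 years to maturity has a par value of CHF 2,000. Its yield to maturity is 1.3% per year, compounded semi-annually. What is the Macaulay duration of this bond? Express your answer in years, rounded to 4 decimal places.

A zero-coupon bond has a single cash flow at maturity, so its Macaulay duration equals its maturity: 3 years.
(Equivalently: 6 semi-annual periods ÷ 2 = 3 years.)

3.0000 years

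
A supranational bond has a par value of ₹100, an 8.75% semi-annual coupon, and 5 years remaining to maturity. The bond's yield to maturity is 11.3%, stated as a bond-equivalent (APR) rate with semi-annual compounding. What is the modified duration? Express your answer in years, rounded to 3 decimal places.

3.884 years

Periodic yield y = 0.0565. First find Macaulay duration:
  t   CF        PV=CF/(1+0.0565)^t    t·PV
  1        4.375         4.1410         4.1410
  2        4.375         3.9196         7.8392
  3        4.375         3.7100        11.1299
  4        4.375         3.5116        14.0462
  5        4.375         3.3238        16.6188
  6        4.375         3.1460        18.8761
  7        4.375         2.9778        20.8444
  8        4.375         2.8185        22.5482
  9        4.375         2.6678        24.0102
  10     104.375        60.2423       602.4229
  Σ                     90.4583       742.4769
P = 90.4583; Macaulay duration = 742.4769 / 90.4583 = 8.20795 half-year periods = 4.10397 years.
Modified duration = D_Mac / (1 + y) = 4.10397 / 1.0565 = 3.88450 years.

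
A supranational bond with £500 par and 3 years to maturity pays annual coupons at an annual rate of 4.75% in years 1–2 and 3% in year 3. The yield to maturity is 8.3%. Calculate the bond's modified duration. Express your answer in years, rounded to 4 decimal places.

2.6378 years

Periodic yield y = 0.083. First find Macaulay duration:
  t   CF        PV=CF/(1+0.083)^t    t·PV
  1        23.75        21.9298        21.9298
  2        23.75        20.2491        40.4983
  3       515.00       405.4356     1,216.3067
  Σ                    447.6146     1,278.7349
P = 447.6146; Macaulay duration = 1,278.7349 / 447.6146 = 2.85678 years.
Modified duration = D_Mac / (1 + y) = 2.85678 / 1.083 = 2.63784 years.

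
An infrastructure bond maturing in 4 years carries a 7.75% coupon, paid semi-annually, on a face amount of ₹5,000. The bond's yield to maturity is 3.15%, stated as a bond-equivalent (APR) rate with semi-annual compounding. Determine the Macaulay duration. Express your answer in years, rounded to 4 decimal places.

3.5580 years

Periodic yield y = 0.01575. Discount each cash flow and weight by its period:
  t   CF        PV=CF/(1+0.01575)^t    t·PV
  1       193.75       190.7458       190.7458
  2       193.75       187.7881       375.5762
  3       193.75       184.8763       554.6289
  4       193.75       182.0096       728.0386
  5       193.75       179.1874       895.9372
  6       193.75       176.4090     1,058.4540
  7       193.75       173.6736     1,215.7154
  8     5,193.75     4,583.3856    36,667.0846
  Σ                  5,858.0754    41,686.1805
Price P = Σ PV = 5,858.0754.
Macaulay duration = Σ(t·PV) / P = 41,686.1805 / 5,858.0754 = 7.11602 half-year periods.
In years: 7.11602 / 2 = 3.55801 years.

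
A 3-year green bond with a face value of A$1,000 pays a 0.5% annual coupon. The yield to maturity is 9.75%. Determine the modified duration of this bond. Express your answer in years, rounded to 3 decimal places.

2.718 years

Periodic yield y = 0.0975. First find Macaulay duration:
  t   CF        PV=CF/(1+0.0975)^t    t·PV
  1         5.00         4.5558         4.5558
  2         5.00         4.1511         8.3022
  3     1,005.00       760.2431     2,280.7292
  Σ                    768.9500     2,293.5872
P = 768.9500; Macaulay duration = 2,293.5872 / 768.9500 = 2.98275 years.
Modified duration = D_Mac / (1 + y) = 2.98275 / 1.0975 = 2.71777 years.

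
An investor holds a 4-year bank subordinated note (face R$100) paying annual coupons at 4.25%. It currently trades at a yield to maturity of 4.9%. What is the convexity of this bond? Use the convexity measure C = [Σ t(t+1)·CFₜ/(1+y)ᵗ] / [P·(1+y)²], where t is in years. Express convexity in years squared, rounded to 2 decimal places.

16.72

With y = 0.049:
  t   CF        PV=CF/(1+0.049)^t    t·PV        t(t+1)·PV
  1         4.25         4.0515         4.0515           8.1030
  2         4.25         3.8622         7.7245          23.1734
  3         4.25         3.6818        11.0455          44.1818
  4       104.25        86.0942       344.3770       1,721.8849
  Σ                     97.6898       367.1984       1,797.3430
P = 97.6898.
Convexity = Σ t(t+1)·PV / [P·(1+y)²] = 1,797.3430 / (97.6898 × 1.100401) = 16.71979.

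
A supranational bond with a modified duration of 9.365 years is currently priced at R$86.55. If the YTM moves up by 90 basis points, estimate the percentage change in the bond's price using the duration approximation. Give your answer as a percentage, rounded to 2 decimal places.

Duration approximation: ΔP/P ≈ -D_mod · Δy = -9.365 × (+0.009) = -0.084285.
As a percentage: -8.4285%.

-8.43%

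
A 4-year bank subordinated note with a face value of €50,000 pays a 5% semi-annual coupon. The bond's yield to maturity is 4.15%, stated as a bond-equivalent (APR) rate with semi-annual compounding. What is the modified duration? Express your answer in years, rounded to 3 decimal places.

Periodic yield y = 0.02075. First find Macaulay duration:
  t   CF        PV=CF/(1+0.02075)^t    t·PV
  1     1,250.00     1,224.5898     1,224.5898
  2     1,250.00     1,199.6961     2,399.3921
  3     1,250.00     1,175.3084     3,525.9253
  4     1,250.00     1,151.4165     4,605.6661
  5     1,250.00     1,128.0103     5,640.0516
  6     1,250.00     1,105.0799     6,630.4794
  7     1,250.00     1,082.6156     7,578.3094
  8    51,250.00    43,484.9286   347,879.4285
  Σ                 51,551.6452   379,483.8422
P = 51,551.6452; Macaulay duration = 379,483.8422 / 51,551.6452 = 7.36124 half-year periods = 3.68062 years.
Modified duration = D_Mac / (1 + y) = 3.68062 / 1.02075 = 3.60580 years.

3.606 years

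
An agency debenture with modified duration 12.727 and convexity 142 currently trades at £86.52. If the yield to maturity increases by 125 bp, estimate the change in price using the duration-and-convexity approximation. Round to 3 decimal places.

-£12.804

Duration effect: -D_mod·Δy = -12.727 × (+0.0125) = -0.1590875
Convexity effect: ½·C·(Δy)² = 0.5 × 142 × (0.0125)² = +0.01109375
ΔP/P ≈ -0.1590875 + 0.01109375 = -0.14799375
ΔP ≈ 86.52 × (-0.14799375) = -12.80441925.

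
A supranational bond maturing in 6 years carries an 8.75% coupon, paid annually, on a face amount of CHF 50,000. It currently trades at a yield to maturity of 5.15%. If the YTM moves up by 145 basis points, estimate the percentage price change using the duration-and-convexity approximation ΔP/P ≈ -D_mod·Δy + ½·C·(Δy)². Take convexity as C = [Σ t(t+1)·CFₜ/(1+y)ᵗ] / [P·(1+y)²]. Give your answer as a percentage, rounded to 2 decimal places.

-6.60%

With y = 0.0515:
  t   CF        PV=CF/(1+0.0515)^t    t·PV        t(t+1)·PV
  1     4,375.00     4,160.7228     4,160.7228       8,321.4456
  2     4,375.00     3,956.9403     7,913.8807      23,741.6421
  3     4,375.00     3,763.1387    11,289.4161      45,157.6645
  4     4,375.00     3,578.8290    14,315.3160      71,576.5802
  5     4,375.00     3,403.5464    17,017.7319     102,106.3912
  6    54,375.00    40,229.4049   241,376.4292   1,689,635.0042
  Σ                 59,092.5821   296,073.4967   1,940,538.7277
P = 59,092.5821; D_Mac = 5.01033 yrs; D_mod = 4.76494 yrs; C = 29.70098.
Duration effect: -4.76494 × (+0.0145) = -0.069092
Convexity effect: 0.5 × 29.70098 × (0.0145)² = +0.0031223
ΔP/P ≈ -0.069092 + 0.0031223 = -0.065969 = -6.5969%.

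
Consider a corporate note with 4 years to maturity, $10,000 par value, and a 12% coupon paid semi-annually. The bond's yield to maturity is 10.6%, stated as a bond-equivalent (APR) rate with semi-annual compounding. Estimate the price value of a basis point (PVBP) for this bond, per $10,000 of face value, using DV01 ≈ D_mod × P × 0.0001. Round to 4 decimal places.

$3.2825

Periodic yield y = 0.053.
  t   CF        PV=CF/(1+0.053)^t    t·PV
  1       600.00       569.8006       569.8006
  2       600.00       541.1211     1,082.2423
  3       600.00       513.8852     1,541.6557
  4       600.00       488.0202     1,952.0807
  5       600.00       463.4569     2,317.2847
  6       600.00       440.1301     2,640.7803
  7       600.00       417.9773     2,925.8408
  8    10,600.00     7,012.5972    56,100.7778
  Σ                 10,446.9886    69,130.4629
P = 10,446.9886; D_Mac = 6.61726 half-year periods = 3.30863 yrs; D_mod = 3.14210 yrs.
DV01 ≈ 3.14210 × 10,446.9886 × 0.0001 = 3.282548.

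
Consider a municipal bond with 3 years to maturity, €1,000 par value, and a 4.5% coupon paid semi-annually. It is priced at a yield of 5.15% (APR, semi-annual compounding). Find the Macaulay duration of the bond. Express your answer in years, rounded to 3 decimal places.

2.838 years

Periodic yield y = 0.02575. Discount each cash flow and weight by its period:
  t   CF        PV=CF/(1+0.02575)^t    t·PV
  1        22.50        21.9352        21.9352
  2        22.50        21.3845        42.7690
  3        22.50        20.8477        62.5431
  4        22.50        20.3243        81.2974
  5        22.50        19.8141        99.0706
  6     1,022.50       877.8376     5,267.0254
  Σ                    982.1434     5,574.6407
Price P = Σ PV = 982.1434.
Macaulay duration = Σ(t·PV) / P = 5,574.6407 / 982.1434 = 5.67599 half-year periods.
In years: 5.67599 / 2 = 2.83800 years.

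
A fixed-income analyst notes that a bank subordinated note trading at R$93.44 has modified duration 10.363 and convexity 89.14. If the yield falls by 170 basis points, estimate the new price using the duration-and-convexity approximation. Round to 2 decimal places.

R$111.10

Duration effect: -D_mod·Δy = -10.363 × (-0.017) = +0.176171
Convexity effect: ½·C·(Δy)² = 0.5 × 89.14 × (-0.017)² = +0.01288073
ΔP/P ≈ +0.176171 + 0.01288073 = +0.18905173
New price ≈ 93.44 × (1 + 0.18905173) = 111.1049936512.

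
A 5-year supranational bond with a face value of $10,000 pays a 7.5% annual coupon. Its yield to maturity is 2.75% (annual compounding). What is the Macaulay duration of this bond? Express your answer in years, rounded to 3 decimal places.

4.417 years

Periodic yield y = 0.0275. Discount each cash flow and weight by its year:
  t   CF        PV=CF/(1+0.0275)^t    t·PV
  1       750.00       729.9270       729.9270
  2       750.00       710.3912     1,420.7825
  3       750.00       691.3783     2,074.1350
  4       750.00       672.8743     2,691.4972
  5    10,750.00     9,386.4055    46,932.0274
  Σ                 12,190.9764    53,848.3692
Price P = Σ PV = 12,190.9764.
Macaulay duration = Σ(t·PV) / P = 53,848.3692 / 12,190.9764 = 4.41707 years.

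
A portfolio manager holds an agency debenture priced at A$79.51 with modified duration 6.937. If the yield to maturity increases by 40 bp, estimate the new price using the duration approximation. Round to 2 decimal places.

Duration approximation: ΔP/P ≈ -D_mod · Δy = -6.937 × (+0.004) = -0.027748.
New price ≈ 79.51 × (1 - 0.027748) = 77.30375652.

A$77.30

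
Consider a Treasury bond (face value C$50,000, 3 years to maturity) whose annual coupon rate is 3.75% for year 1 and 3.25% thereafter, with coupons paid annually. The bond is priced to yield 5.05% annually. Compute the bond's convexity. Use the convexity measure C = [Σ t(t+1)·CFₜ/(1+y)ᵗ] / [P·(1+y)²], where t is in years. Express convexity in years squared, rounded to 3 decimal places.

With y = 0.0505:
  t   CF        PV=CF/(1+0.0505)^t    t·PV        t(t+1)·PV
  1     1,875.00     1,784.8644     1,784.8644       3,569.7287
  2     1,625.00     1,472.5202     2,945.0403       8,835.1210
  3    51,625.00    44,531.9686   133,595.9059     534,383.6235
  Σ                 47,789.3531   138,325.8106     546,788.4732
P = 47,789.3531.
Convexity = Σ t(t+1)·PV / [P·(1+y)²] = 546,788.4732 / (47,789.3531 × 1.103550) = 10.36803.

10.368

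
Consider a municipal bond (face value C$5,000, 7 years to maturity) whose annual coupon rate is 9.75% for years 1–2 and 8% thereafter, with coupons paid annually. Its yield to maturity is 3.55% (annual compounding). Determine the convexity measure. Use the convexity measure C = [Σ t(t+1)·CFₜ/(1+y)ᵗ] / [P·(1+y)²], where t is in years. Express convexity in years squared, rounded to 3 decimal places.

With y = 0.0355:
  t   CF        PV=CF/(1+0.0355)^t    t·PV        t(t+1)·PV
  1       487.50       470.7871       470.7871         941.5741
  2       487.50       454.6471       909.2942       2,727.8825
  3       400.00       360.2547     1,080.7642       4,323.0567
  4       400.00       347.9041     1,391.6165       6,958.0825
  5       400.00       335.9769     1,679.8847      10,079.3083
  6       400.00       324.4587     1,946.7520      13,627.2638
  7     5,400.00     4,230.0260    29,610.1820     236,881.4562
  Σ                  6,524.0546    37,089.2806     275,538.6241
P = 6,524.0546.
Convexity = Σ t(t+1)·PV / [P·(1+y)²] = 275,538.6241 / (6,524.0546 × 1.072260) = 39.38807.

39.388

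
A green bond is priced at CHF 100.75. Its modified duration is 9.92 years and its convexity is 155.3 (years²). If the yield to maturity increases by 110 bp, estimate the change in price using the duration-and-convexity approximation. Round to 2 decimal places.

-CHF 10.05

Duration effect: -D_mod·Δy = -9.92 × (+0.011) = -0.109120
Convexity effect: ½·C·(Δy)² = 0.5 × 155.3 × (0.011)² = +0.00939565
ΔP/P ≈ -0.109120 + 0.00939565 = -0.09972435
ΔP ≈ 100.75 × (-0.09972435) = -10.0472282625.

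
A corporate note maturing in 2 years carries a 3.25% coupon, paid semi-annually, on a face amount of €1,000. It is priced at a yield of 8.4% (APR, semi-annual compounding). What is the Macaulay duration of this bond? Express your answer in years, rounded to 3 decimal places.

1.950 years

Periodic yield y = 0.042. Discount each cash flow and weight by its period:
  t   CF        PV=CF/(1+0.042)^t    t·PV
  1        16.25        15.5950        15.5950
  2        16.25        14.9664        29.9328
  3        16.25        14.3632        43.0895
  4     1,016.25       862.0445     3,448.1780
  Σ                    906.9691     3,536.7953
Price P = Σ PV = 906.9691.
Macaulay duration = Σ(t·PV) / P = 3,536.7953 / 906.9691 = 3.89958 half-year periods.
In years: 3.89958 / 2 = 1.94979 years.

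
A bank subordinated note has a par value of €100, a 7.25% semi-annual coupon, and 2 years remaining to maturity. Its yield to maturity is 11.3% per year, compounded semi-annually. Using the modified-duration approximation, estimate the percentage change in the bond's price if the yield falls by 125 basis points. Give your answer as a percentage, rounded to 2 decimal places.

+2.24%

Periodic yield y = 0.0565. Modified duration first:
  t   CF        PV=CF/(1+0.0565)^t    t·PV
  1        3.625         3.4311         3.4311
  2        3.625         3.2476         6.4953
  3        3.625         3.0740         9.2219
  4      103.625        83.1738       332.6952
  Σ                     92.9266       351.8435
P = 92.9266; D_Mac = 3.78625 half-year periods = 1.89313 yrs; D_mod = 1.89313/(1+0.0565) = 1.79189 yrs.
ΔP/P ≈ -D_mod · Δy = -1.79189 × (-0.0125) = +0.022399 = +2.2399%.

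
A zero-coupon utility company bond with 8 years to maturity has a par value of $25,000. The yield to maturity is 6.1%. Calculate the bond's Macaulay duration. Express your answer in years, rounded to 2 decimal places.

A zero-coupon bond has a single cash flow at maturity, so its Macaulay duration equals its maturity: 8 years.

8.00 years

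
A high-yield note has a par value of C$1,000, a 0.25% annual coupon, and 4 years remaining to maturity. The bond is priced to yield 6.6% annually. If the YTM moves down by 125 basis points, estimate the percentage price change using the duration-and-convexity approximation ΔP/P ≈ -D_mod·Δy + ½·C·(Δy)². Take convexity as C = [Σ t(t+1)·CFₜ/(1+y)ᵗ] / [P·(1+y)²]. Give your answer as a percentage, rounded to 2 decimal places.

With y = 0.066:
  t   CF        PV=CF/(1+0.066)^t    t·PV        t(t+1)·PV
  1         2.50         2.3452         2.3452           4.6904
  2         2.50         2.2000         4.4000          13.2001
  3         2.50         2.0638         6.1914          24.7656
  4     1,002.50       776.3464     3,105.3857      15,526.9287
  Σ                    782.9555     3,118.3224      15,569.5848
P = 782.9555; D_Mac = 3.98276 yrs; D_mod = 3.73617 yrs; C = 17.49950.
Duration effect: -3.73617 × (-0.0125) = +0.046702
Convexity effect: 0.5 × 17.49950 × (-0.0125)² = +0.0013671
ΔP/P ≈ +0.046702 + 0.0013671 = +0.048069 = +4.8069%.

+4.81%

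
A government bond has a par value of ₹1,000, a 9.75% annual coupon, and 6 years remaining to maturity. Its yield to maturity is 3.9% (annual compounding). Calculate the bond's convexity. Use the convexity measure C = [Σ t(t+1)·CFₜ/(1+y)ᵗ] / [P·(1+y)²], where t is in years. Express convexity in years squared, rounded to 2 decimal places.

30.11

With y = 0.039:
  t   CF        PV=CF/(1+0.039)^t    t·PV        t(t+1)·PV
  1        97.50        93.8402        93.8402         187.6805
  2        97.50        90.3178       180.6357         541.9070
  3        97.50        86.9277       260.7830       1,043.1319
  4        97.50        83.6647       334.6589       1,673.2946
  5        97.50        80.5243       402.6214       2,415.7286
  6     1,097.50       872.3911     5,234.3468      36,640.4277
  Σ                  1,307.6659     6,506.8860      42,502.1702
P = 1,307.6659.
Convexity = Σ t(t+1)·PV / [P·(1+y)²] = 42,502.1702 / (1,307.6659 × 1.079521) = 30.10809.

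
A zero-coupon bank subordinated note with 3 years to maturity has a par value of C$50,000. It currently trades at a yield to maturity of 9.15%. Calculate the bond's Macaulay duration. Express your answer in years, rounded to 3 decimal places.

A zero-coupon bond has a single cash flow at maturity, so its Macaulay duration equals its maturity: 3 years.

3.000 years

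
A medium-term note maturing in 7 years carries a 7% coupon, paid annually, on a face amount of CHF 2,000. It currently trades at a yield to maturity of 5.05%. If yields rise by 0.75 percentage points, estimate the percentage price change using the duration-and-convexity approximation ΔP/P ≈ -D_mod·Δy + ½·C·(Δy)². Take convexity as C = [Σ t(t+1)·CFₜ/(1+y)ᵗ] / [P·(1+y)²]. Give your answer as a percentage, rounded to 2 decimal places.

With y = 0.0505:
  t   CF        PV=CF/(1+0.0505)^t    t·PV        t(t+1)·PV
  1       140.00       133.2699       133.2699         266.5397
  2       140.00       126.8633       253.7266         761.1797
  3       140.00       120.7647       362.2940       1,449.1759
  4       140.00       114.9592       459.8369       2,299.1844
  5       140.00       109.4329       547.1643       3,282.9858
  6       140.00       104.1722       625.0330       4,375.2310
  7     2,140.00     1,515.7982    10,610.5871      84,884.6971
  Σ                  2,225.2602    12,991.9117      97,318.9936
P = 2,225.2602; D_Mac = 5.83838 yrs; D_mod = 5.55771 yrs; C = 39.63006.
Duration effect: -5.55771 × (+0.0075) = -0.041683
Convexity effect: 0.5 × 39.63006 × (0.0075)² = +0.0011146
ΔP/P ≈ -0.041683 + 0.0011146 = -0.040568 = -4.0568%.

-4.06%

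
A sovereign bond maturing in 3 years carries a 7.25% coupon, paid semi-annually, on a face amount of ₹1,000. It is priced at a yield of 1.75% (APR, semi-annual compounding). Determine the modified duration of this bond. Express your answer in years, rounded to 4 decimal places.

Periodic yield y = 0.00875. First find Macaulay duration:
  t   CF        PV=CF/(1+0.00875)^t    t·PV
  1        36.25        35.9356        35.9356
  2        36.25        35.6239        71.2477
  3        36.25        35.3149       105.9446
  4        36.25        35.0085       140.0341
  5        36.25        34.7049       173.5243
  6     1,036.25       983.4748     5,900.8491
  Σ                  1,160.0625     6,427.5353
P = 1,160.0625; Macaulay duration = 6,427.5353 / 1,160.0625 = 5.54068 half-year periods = 2.77034 years.
Modified duration = D_Mac / (1 + y) = 2.77034 / 1.00875 = 2.74631 years.

2.7463 years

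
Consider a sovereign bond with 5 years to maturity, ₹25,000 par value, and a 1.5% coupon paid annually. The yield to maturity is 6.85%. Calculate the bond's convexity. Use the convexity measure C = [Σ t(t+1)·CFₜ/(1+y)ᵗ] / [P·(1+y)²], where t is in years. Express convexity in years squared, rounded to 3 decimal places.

25.103

With y = 0.0685:
  t   CF        PV=CF/(1+0.0685)^t    t·PV        t(t+1)·PV
  1       375.00       350.9593       350.9593         701.9186
  2       375.00       328.4598       656.9196       1,970.7588
  3       375.00       307.4027       922.2081       3,688.8325
  4       375.00       287.6956     1,150.7822       5,753.9112
  5    25,375.00    18,219.3726    91,096.8632     546,581.1791
  Σ                 19,493.8900    94,177.7324     558,696.6001
P = 19,493.8900.
Convexity = Σ t(t+1)·PV / [P·(1+y)²] = 558,696.6001 / (19,493.8900 × 1.141692) = 25.10316.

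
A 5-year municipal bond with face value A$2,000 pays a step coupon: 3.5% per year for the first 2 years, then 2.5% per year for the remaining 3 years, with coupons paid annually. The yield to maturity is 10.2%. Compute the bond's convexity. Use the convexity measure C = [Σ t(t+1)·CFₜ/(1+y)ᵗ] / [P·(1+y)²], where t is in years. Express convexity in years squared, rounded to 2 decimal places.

22.34

With y = 0.102:
  t   CF        PV=CF/(1+0.102)^t    t·PV        t(t+1)·PV
  1        70.00        63.5209        63.5209         127.0417
  2        70.00        57.6414       115.2829         345.8487
  3        50.00        37.3616       112.0847         448.3389
  4        50.00        33.9034       135.6137         678.0686
  5     2,050.00     1,261.3798     6,306.8992      37,841.3955
  Σ                  1,453.8072     6,733.4015      39,440.6934
P = 1,453.8072.
Convexity = Σ t(t+1)·PV / [P·(1+y)²] = 39,440.6934 / (1,453.8072 × 1.214404) = 22.33956.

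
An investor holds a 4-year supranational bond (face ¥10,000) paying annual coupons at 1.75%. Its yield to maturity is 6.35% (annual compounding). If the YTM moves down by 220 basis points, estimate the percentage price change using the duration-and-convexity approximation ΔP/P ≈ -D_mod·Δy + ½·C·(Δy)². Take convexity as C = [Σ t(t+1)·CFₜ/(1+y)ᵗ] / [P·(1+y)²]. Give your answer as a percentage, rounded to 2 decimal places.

+8.45%

With y = 0.0635:
  t   CF        PV=CF/(1+0.0635)^t    t·PV        t(t+1)·PV
  1       175.00       164.5510       164.5510         329.1020
  2       175.00       154.7259       309.4518         928.3555
  3       175.00       145.4875       436.4624       1,745.8495
  4    10,175.00     7,953.9790    31,815.9161     159,079.5803
  Σ                  8,418.7434    32,726.3813     162,082.8874
P = 8,418.7434; D_Mac = 3.88732 yrs; D_mod = 3.65522 yrs; C = 17.02217.
Duration effect: -3.65522 × (-0.022) = +0.080415
Convexity effect: 0.5 × 17.02217 × (-0.022)² = +0.0041194
ΔP/P ≈ +0.080415 + 0.0041194 = +0.084534 = +8.4534%.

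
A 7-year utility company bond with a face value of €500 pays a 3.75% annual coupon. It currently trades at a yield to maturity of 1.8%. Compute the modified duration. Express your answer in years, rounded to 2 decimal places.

Periodic yield y = 0.018. First find Macaulay duration:
  t   CF        PV=CF/(1+0.018)^t    t·PV
  1        18.75        18.4185        18.4185
  2        18.75        18.0928        36.1856
  3        18.75        17.7729        53.3187
  4        18.75        17.4586        69.8345
  5        18.75        17.1499        85.7497
  6        18.75        16.8467       101.0801
  7       518.75       457.8505     3,204.9533
  Σ                    563.5899     3,569.5403
P = 563.5899; Macaulay duration = 3,569.5403 / 563.5899 = 6.33358 years.
Modified duration = D_Mac / (1 + y) = 6.33358 / 1.018 = 6.22159 years.

6.22 years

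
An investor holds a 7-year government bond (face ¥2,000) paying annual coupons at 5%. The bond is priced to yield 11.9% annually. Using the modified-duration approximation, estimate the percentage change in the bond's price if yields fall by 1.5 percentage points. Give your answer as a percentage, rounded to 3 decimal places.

Periodic yield y = 0.119. Modified duration first:
  t   CF        PV=CF/(1+0.119)^t    t·PV
  1       100.00        89.3655        89.3655
  2       100.00        79.8619       159.7239
  3       100.00        71.3690       214.1071
  4       100.00        63.7793       255.1171
  5       100.00        56.9967       284.9834
  6       100.00        50.9354       305.6122
  7     2,100.00       955.8917     6,691.2419
  Σ                  1,368.1995     8,000.1511
P = 1,368.1995; D_Mac = 5.84721 yrs; D_mod = 5.84721/(1+0.119) = 5.22539 yrs.
ΔP/P ≈ -D_mod · Δy = -5.22539 × (-0.015) = +0.078381 = +7.8381%.

+7.838%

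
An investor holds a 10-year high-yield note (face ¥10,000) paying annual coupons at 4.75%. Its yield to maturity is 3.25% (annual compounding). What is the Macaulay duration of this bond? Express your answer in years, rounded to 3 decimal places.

Periodic yield y = 0.0325. Discount each cash flow and weight by its year:
  t   CF        PV=CF/(1+0.0325)^t    t·PV
  1       475.00       460.0484       460.0484
  2       475.00       445.5675       891.1350
  3       475.00       431.5424     1,294.6271
  4       475.00       417.9587     1,671.8348
  5       475.00       404.8026     2,024.0131
  6       475.00       392.0606     2,352.3639
  7       475.00       379.7198     2,658.0383
  8       475.00       367.7673     2,942.1385
  9       475.00       356.1911     3,205.7199
  10   10,475.00     7,607.7009    76,077.0087
  Σ                 11,263.3593    93,576.9276
Price P = Σ PV = 11,263.3593.
Macaulay duration = Σ(t·PV) / P = 93,576.9276 / 11,263.3593 = 8.30808 years.

8.308 years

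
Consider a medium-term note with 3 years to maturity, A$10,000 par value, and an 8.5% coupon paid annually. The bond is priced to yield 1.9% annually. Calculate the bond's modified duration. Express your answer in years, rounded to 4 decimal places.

2.7391 years

Periodic yield y = 0.019. First find Macaulay duration:
  t   CF        PV=CF/(1+0.019)^t    t·PV
  1       850.00       834.1511       834.1511
  2       850.00       818.5978     1,637.1955
  3    10,850.00    10,254.3276    30,762.9827
  Σ                 11,907.0765    33,234.3293
P = 11,907.0765; Macaulay duration = 33,234.3293 / 11,907.0765 = 2.79114 years.
Modified duration = D_Mac / (1 + y) = 2.79114 / 1.019 = 2.73910 years.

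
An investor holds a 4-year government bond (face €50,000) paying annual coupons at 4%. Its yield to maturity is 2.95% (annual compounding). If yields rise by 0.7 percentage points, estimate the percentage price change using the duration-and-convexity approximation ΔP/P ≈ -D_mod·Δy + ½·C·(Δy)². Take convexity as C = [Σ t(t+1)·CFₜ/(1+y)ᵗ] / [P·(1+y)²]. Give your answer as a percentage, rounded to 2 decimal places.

-2.53%

With y = 0.0295:
  t   CF        PV=CF/(1+0.0295)^t    t·PV        t(t+1)·PV
  1     2,000.00     1,942.6906     1,942.6906       3,885.3813
  2     2,000.00     1,887.0234     3,774.0469      11,322.1406
  3     2,000.00     1,832.9514     5,498.8541      21,995.4164
  4    52,000.00    46,291.1468   185,164.5871     925,822.9357
  Σ                 51,953.8122   196,380.1787     963,025.8740
P = 51,953.8122; D_Mac = 3.77990 yrs; D_mod = 3.67159 yrs; C = 17.48911.
Duration effect: -3.67159 × (+0.007) = -0.025701
Convexity effect: 0.5 × 17.48911 × (0.007)² = +0.0004285
ΔP/P ≈ -0.025701 + 0.0004285 = -0.025273 = -2.5273%.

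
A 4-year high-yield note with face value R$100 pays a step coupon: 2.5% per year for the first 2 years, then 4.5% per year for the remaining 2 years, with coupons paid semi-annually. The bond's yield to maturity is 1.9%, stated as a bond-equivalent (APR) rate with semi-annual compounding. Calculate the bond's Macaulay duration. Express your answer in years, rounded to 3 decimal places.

3.813 years

Periodic yield y = 0.0095. Discount each cash flow and weight by its period:
  t   CF        PV=CF/(1+0.0095)^t    t·PV
  1         1.25         1.2382         1.2382
  2         1.25         1.2266         2.4532
  3         1.25         1.2150         3.6451
  4         1.25         1.2036         4.8144
  5         2.25         2.1461        10.7305
  6         2.25         2.1259        12.7555
  7         2.25         2.1059        14.7413
  8       102.25        94.8010       758.4077
  Σ                    106.0623       808.7859
Price P = Σ PV = 106.0623.
Macaulay duration = Σ(t·PV) / P = 808.7859 / 106.0623 = 7.62557 half-year periods.
In years: 7.62557 / 2 = 3.81279 years.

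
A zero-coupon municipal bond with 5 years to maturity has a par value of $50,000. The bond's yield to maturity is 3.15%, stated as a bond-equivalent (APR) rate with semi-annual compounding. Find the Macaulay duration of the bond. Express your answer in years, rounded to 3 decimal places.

A zero-coupon bond has a single cash flow at maturity, so its Macaulay duration equals its maturity: 5 years.
(Equivalently: 10 semi-annual periods ÷ 2 = 5 years.)

5.000 years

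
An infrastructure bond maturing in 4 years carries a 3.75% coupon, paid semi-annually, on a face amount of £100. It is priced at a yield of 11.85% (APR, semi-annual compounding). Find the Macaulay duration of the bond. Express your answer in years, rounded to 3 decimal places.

3.703 years

Periodic yield y = 0.05925. Discount each cash flow and weight by its period:
  t   CF        PV=CF/(1+0.05925)^t    t·PV
  1        1.875         1.7701         1.7701
  2        1.875         1.6711         3.3422
  3        1.875         1.5776         4.7329
  4        1.875         1.4894         5.9575
  5        1.875         1.4061         7.0304
  6        1.875         1.3274         7.9646
  7        1.875         1.2532         8.7722
  8      101.875        64.2806       514.2447
  Σ                     74.7755       553.8147
Price P = Σ PV = 74.7755.
Macaulay duration = Σ(t·PV) / P = 553.8147 / 74.7755 = 7.40636 half-year periods.
In years: 7.40636 / 2 = 3.70318 years.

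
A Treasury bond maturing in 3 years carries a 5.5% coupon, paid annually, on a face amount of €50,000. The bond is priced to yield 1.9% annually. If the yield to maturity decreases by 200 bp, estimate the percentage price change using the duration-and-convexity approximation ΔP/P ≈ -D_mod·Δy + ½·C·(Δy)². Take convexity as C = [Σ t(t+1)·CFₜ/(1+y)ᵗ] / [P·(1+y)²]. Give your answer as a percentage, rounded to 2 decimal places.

With y = 0.019:
  t   CF        PV=CF/(1+0.019)^t    t·PV        t(t+1)·PV
  1     2,750.00     2,698.7242     2,698.7242       5,397.4485
  2     2,750.00     2,648.4046     5,296.8091      15,890.4273
  3    52,750.00    49,853.9888   149,561.9665     598,247.8658
  Σ                 55,201.1176   157,557.4998     619,535.7416
P = 55,201.1176; D_Mac = 2.85424 yrs; D_mod = 2.80103 yrs; C = 10.80862.
Duration effect: -2.80103 × (-0.02) = +0.056021
Convexity effect: 0.5 × 10.80862 × (-0.02)² = +0.0021617
ΔP/P ≈ +0.056021 + 0.0021617 = +0.058182 = +5.8182%.

+5.82%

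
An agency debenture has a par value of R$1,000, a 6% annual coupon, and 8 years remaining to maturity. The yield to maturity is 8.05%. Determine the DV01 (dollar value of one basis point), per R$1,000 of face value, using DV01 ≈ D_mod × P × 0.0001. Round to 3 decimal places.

Periodic yield y = 0.0805.
  t   CF        PV=CF/(1+0.0805)^t    t·PV
  1        60.00        55.5298        55.5298
  2        60.00        51.3927       102.7855
  3        60.00        47.5638       142.6915
  4        60.00        44.0202       176.0809
  5        60.00        40.7406       203.7030
  6        60.00        37.7053       226.2319
  7        60.00        34.8962       244.2732
  8     1,060.00       570.5684     4,564.5470
  Σ                    882.4171     5,715.8428
P = 882.4171; D_Mac = 6.47748 yrs; D_mod = 5.99490 yrs.
DV01 ≈ 5.99490 × 882.4171 × 0.0001 = 0.529000.

R$0.529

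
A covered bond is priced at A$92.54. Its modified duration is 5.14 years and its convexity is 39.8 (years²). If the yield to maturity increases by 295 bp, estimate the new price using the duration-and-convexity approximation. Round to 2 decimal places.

A$80.11

Duration effect: -D_mod·Δy = -5.14 × (+0.0295) = -0.151630
Convexity effect: ½·C·(Δy)² = 0.5 × 39.8 × (0.0295)² = +0.017317975
ΔP/P ≈ -0.151630 + 0.017317975 = -0.134312025
New price ≈ 92.54 × (1 - 0.134312025) = 80.1107652065.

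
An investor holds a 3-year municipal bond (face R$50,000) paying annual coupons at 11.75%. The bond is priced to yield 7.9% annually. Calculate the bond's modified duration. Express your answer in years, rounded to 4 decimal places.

2.5117 years

Periodic yield y = 0.079. First find Macaulay duration:
  t   CF        PV=CF/(1+0.079)^t    t·PV
  1     5,875.00     5,444.8563     5,444.8563
  2     5,875.00     5,046.2061    10,092.4121
  3    55,875.00    44,478.8144   133,436.4431
  Σ                 54,969.8768   148,973.7116
P = 54,969.8768; Macaulay duration = 148,973.7116 / 54,969.8768 = 2.71010 years.
Modified duration = D_Mac / (1 + y) = 2.71010 / 1.079 = 2.51167 years.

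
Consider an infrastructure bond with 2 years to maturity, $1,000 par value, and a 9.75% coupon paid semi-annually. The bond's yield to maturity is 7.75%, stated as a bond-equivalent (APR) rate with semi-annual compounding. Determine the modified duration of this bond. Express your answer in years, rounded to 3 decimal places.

Periodic yield y = 0.03875. First find Macaulay duration:
  t   CF        PV=CF/(1+0.03875)^t    t·PV
  1        48.75        46.9314        46.9314
  2        48.75        45.1807        90.3613
  3        48.75        43.4952       130.4857
  4     1,048.75       900.7989     3,603.1954
  Σ                  1,036.4061     3,870.9738
P = 1,036.4061; Macaulay duration = 3,870.9738 / 1,036.4061 = 3.73500 half-year periods = 1.86750 years.
Modified duration = D_Mac / (1 + y) = 1.86750 / 1.03875 = 1.79783 years.

1.798 years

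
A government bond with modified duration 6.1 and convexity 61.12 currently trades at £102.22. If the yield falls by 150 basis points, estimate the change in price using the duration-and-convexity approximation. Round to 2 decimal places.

Duration effect: -D_mod·Δy = -6.1 × (-0.015) = +0.091500
Convexity effect: ½·C·(Δy)² = 0.5 × 61.12 × (-0.015)² = +0.0068760
ΔP/P ≈ +0.091500 + 0.0068760 = +0.098376
ΔP ≈ 102.22 × (+0.098376) = +10.05599472.

+£10.06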